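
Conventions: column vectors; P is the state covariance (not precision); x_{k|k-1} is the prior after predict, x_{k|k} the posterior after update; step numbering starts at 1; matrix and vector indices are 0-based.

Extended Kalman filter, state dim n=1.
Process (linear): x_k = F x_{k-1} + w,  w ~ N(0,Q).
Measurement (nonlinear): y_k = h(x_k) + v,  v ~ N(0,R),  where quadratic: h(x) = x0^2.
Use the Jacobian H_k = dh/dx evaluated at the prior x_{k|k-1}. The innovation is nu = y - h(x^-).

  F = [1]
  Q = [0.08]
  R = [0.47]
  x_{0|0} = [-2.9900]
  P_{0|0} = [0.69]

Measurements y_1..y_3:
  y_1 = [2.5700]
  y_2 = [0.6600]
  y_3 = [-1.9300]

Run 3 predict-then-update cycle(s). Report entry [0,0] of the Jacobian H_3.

step 1: x^-=[-2.9900]  P^-=[0.7700]  H_jac=[-5.9800]  S=[28.0055]  K=[-0.1644]  nu=[-6.3701]  x^+=[-1.9426]  P^+=[0.0129]
step 2: x^-=[-1.9426]  P^-=[0.0929]  H_jac=[-3.8853]  S=[1.8727]  K=[-0.1928]  nu=[-3.1139]  x^+=[-1.3423]  P^+=[0.0233]
step 3: x^-=[-1.3423]  P^-=[0.1033]  H_jac=[-2.6847]  S=[1.2147]  K=[-0.2284]  nu=[-3.7319]  x^+=[-0.4901]  P^+=[0.0400]

H_jac[0,0] = -2.6847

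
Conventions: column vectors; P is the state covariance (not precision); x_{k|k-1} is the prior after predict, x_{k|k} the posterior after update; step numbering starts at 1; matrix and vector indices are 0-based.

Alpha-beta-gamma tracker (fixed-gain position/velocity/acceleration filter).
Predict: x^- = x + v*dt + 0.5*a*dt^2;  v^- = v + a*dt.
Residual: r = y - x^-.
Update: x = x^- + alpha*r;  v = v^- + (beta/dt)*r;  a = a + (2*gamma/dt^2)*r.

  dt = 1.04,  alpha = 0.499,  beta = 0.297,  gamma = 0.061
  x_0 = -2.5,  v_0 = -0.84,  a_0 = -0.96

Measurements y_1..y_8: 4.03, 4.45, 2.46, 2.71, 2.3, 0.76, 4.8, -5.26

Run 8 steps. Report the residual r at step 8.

resid = -7.4354

step 1: x_pred=-3.8928  r=7.9228  x^+=0.0607  v^+=0.4242  a^+=-0.0663
step 2: x_pred=0.4659  r=3.9841  x^+=2.4540  v^+=1.4929  a^+=0.3830
step 3: x_pred=4.2138  r=-1.7538  x^+=3.3386  v^+=1.3904  a^+=0.1852
step 4: x_pred=4.8849  r=-2.1749  x^+=3.7996  v^+=0.9620  a^+=-0.0601
step 5: x_pred=4.7676  r=-2.4676  x^+=3.5363  v^+=0.1948  a^+=-0.3384
step 6: x_pred=3.5558  r=-2.7958  x^+=2.1607  v^+=-0.9556  a^+=-0.6538
step 7: x_pred=0.8133  r=3.9867  x^+=2.8027  v^+=-0.4970  a^+=-0.2041
step 8: x_pred=2.1754  r=-7.4354  x^+=-1.5349  v^+=-2.8327  a^+=-1.0428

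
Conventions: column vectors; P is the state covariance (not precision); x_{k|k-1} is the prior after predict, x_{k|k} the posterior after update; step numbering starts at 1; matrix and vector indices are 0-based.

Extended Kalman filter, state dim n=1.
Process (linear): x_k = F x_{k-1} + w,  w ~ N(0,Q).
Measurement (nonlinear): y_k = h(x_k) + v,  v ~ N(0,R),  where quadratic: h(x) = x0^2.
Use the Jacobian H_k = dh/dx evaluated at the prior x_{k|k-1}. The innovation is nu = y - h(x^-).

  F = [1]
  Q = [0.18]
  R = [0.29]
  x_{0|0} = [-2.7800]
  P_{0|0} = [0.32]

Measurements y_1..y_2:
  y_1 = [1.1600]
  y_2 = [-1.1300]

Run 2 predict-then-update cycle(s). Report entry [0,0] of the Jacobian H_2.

step 1: x^-=[-2.7800]  P^-=[0.5000]  H_jac=[-5.5600]  S=[15.7468]  K=[-0.1765]  nu=[-6.5684]  x^+=[-1.6204]  P^+=[0.0092]
step 2: x^-=[-1.6204]  P^-=[0.1892]  H_jac=[-3.2408]  S=[2.2772]  K=[-0.2693]  nu=[-3.7557]  x^+=[-0.6091]  P^+=[0.0241]

H_jac[0,0] = -3.2408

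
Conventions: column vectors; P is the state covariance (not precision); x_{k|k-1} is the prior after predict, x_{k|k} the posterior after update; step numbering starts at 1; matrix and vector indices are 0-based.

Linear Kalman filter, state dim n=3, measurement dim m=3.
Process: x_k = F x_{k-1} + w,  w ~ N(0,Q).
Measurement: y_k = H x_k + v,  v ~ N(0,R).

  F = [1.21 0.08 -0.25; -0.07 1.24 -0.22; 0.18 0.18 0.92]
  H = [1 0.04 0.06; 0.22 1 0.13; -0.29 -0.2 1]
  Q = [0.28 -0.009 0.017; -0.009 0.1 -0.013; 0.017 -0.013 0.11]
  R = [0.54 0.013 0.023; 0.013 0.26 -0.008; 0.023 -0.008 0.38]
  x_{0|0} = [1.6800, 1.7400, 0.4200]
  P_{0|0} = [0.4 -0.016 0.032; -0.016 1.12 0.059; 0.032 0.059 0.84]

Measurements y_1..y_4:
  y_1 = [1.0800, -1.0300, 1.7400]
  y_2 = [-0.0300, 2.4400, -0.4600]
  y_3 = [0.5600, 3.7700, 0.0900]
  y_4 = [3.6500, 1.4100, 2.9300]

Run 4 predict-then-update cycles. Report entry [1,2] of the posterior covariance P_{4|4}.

P_post[1,2] = -0.0229

step 1: x^-=[2.0670, 1.9476, 1.0020]  P^-=[0.9005 0.0632 -0.0408; 0.0632 1.8363 0.1202; -0.0408 0.1202 0.8993]  S=[1.4474 0.3573 -0.2490; 0.3573 2.2118 -0.2273; -0.2490 -0.2273 1.4114]  K=[0.6006 0.0068 -0.1158; -0.1244 0.8563 -0.0721; 0.0887 0.1576 0.6695]  nu=[-1.1250, -3.5626, 1.7269]  x^+=[1.1670, -1.0875, 1.4970]  P^+=[0.3214 -0.0667 0.0496; -0.0667 0.2374 -0.0090; 0.0496 -0.0090 0.2678]
step 2: x^-=[0.9508, -1.7595, 1.3915]  P^-=[0.7263 -0.1070 0.0661; -0.1070 0.4976 -0.0473; 0.0661 -0.0473 0.3639]  S=[1.2675 0.0940 -0.0835; 0.0940 0.7433 -0.1048; -0.0835 -0.1048 0.7931]  K=[0.5666 -0.0026 -0.0959; -0.1229 0.6344 -0.0751; 0.0931 0.0735 0.4662]  nu=[-0.9939, 3.8094, -1.9277]  x^+=[0.5627, 0.9243, 0.6804]  P^+=[0.3033 -0.0659 0.0514; -0.0659 0.1810 -0.0194; 0.0514 -0.0194 0.1897]
step 3: x^-=[0.5847, 0.9570, 0.8937]  P^-=[0.6940 -0.1113 0.0810; -0.1113 0.4125 -0.0554; 0.0810 -0.0554 0.2926]  S=[1.2363 0.0802 -0.0624; 0.0802 0.6523 -0.0987; -0.0624 -0.0987 0.7097]  K=[0.5573 -0.0025 -0.0894; -0.1214 0.5870 -0.0778; 0.0953 0.0511 0.4103]  nu=[-0.1166, 2.5682, -0.4427]  x^+=[0.5530, 2.5130, 0.8322]  P^+=[0.2983 -0.0651 0.0524; -0.0651 0.1689 -0.0222; 0.0524 -0.0222 0.1684]
step 4: x^-=[0.6621, 2.8944, 1.3175]  P^-=[0.6850 -0.1114 0.0859; -0.1114 0.3943 -0.0567; 0.0859 -0.0567 0.2735]  S=[1.2277 0.0779 -0.0561; 0.0779 0.6332 -0.0974; -0.0561 -0.0974 0.6868]  K=[0.5547 -0.0018 -0.0868; -0.1207 0.5751 -0.0787; 0.0965 0.0449 0.3927]  nu=[2.7931, -1.8013, 2.3834]  x^+=[2.0077, 1.3339, 2.4421]  P^+=[0.2969 -0.0648 0.0529; -0.0648 0.1658 -0.0229; 0.0529 -0.0229 0.1619]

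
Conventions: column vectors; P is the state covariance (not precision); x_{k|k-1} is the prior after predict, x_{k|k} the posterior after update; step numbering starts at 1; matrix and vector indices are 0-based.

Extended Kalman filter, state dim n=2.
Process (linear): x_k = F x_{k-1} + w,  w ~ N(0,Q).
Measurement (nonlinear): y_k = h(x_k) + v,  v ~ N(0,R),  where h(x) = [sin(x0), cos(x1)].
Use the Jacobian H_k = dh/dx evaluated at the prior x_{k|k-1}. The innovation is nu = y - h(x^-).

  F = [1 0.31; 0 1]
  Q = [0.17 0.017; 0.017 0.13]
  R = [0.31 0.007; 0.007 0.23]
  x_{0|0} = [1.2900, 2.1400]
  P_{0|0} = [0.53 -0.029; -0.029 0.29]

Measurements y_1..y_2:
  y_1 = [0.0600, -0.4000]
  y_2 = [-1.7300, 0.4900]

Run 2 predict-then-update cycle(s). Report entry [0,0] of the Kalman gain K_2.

K[0,0] = -0.7003

step 1: x^-=[1.9534, 2.1400]  P^-=[0.7099 0.0779; 0.0779 0.4200]  H_jac=[-0.3733 0.0000; 0.0000 -0.8423]  S=[0.4089 0.0315; 0.0315 0.5280]  K=[-0.6415 -0.0860; -0.0196 -0.6689]  nu=[-0.8677, 0.1390]  x^+=[2.4980, 2.0641]  P^+=[0.5342 0.0288; 0.0288 0.1828]
step 2: x^-=[3.1379, 2.0641]  P^-=[0.7397 0.1025; 0.1025 0.3128]  H_jac=[-1.0000 0.0000; 0.0000 -0.8808]  S=[1.0497 0.0973; 0.0973 0.4727]  K=[-0.7003 -0.0469; -0.0445 -0.5737]  nu=[-1.7337, 0.9635]  x^+=[4.3069, 1.5884]  P^+=[0.2174 0.0178; 0.0178 0.1502]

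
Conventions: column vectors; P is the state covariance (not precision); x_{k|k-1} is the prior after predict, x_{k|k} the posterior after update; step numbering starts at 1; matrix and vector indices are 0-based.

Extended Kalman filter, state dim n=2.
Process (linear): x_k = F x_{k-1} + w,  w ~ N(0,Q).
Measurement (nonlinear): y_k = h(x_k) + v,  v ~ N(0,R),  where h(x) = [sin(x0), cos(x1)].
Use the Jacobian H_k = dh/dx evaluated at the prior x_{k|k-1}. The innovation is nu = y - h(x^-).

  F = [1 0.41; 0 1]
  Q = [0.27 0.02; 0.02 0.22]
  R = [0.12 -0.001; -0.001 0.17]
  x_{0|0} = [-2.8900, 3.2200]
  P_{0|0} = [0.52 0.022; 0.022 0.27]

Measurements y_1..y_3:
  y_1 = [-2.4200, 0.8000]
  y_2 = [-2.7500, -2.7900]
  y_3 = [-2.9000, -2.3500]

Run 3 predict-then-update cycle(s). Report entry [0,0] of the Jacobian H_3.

step 1: x^-=[-1.5698, 3.2200]  P^-=[0.8534 0.1527; 0.1527 0.4900]  H_jac=[0.0010 0.0000; 0.0000 0.0783]  S=[0.1200 -0.0010; -0.0010 0.1730]  K=[0.0077 0.0692; 0.0031 0.2219]  nu=[-1.4200, 1.7969]  x^+=[-1.4564, 3.6143]  P^+=[0.8526 0.1500; 0.1500 0.4815]
step 2: x^-=[0.0255, 3.6143]  P^-=[1.3266 0.3675; 0.3675 0.7015]  H_jac=[0.9997 0.0000; 0.0000 0.4553]  S=[1.4457 0.1662; 0.1662 0.3154]  K=[0.9115 0.0500; 0.1465 0.9353]  nu=[-2.7755, -1.8996]  x^+=[-2.5994, 1.4307]  P^+=[0.1094 0.0167; 0.0167 0.3489]
step 3: x^-=[-2.0128, 1.4307]  P^-=[0.4517 0.1797; 0.1797 0.5689]  H_jac=[-0.4278 0.0000; 0.0000 -0.9902]  S=[0.2026 0.0751; 0.0751 0.7279]  K=[-0.8971 -0.1519; -0.0961 -0.7641]  nu=[-1.9961, -2.4896]  x^+=[0.1561, 3.5249]  P^+=[0.2513 0.0252; 0.0252 0.1311]

H_jac[0,0] = -0.4278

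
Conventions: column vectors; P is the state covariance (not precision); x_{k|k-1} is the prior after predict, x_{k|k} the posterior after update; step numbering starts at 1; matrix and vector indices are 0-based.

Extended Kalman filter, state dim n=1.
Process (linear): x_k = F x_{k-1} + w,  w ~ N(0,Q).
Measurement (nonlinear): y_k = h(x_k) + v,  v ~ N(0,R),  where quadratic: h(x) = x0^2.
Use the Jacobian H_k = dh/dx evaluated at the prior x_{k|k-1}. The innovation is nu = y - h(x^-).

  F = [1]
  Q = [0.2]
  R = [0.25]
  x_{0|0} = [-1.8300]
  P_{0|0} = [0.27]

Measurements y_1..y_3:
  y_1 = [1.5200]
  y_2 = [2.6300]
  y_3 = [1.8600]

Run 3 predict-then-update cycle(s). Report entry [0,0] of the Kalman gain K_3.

step 1: x^-=[-1.8300]  P^-=[0.4700]  H_jac=[-3.6600]  S=[6.5459]  K=[-0.2628]  nu=[-1.8289]  x^+=[-1.3494]  P^+=[0.0180]
step 2: x^-=[-1.3494]  P^-=[0.2180]  H_jac=[-2.6988]  S=[1.8374]  K=[-0.3201]  nu=[0.8092]  x^+=[-1.6084]  P^+=[0.0297]
step 3: x^-=[-1.6084]  P^-=[0.2297]  H_jac=[-3.2168]  S=[2.6265]  K=[-0.2813]  nu=[-0.7270]  x^+=[-1.4039]  P^+=[0.0219]

K[0,0] = -0.2813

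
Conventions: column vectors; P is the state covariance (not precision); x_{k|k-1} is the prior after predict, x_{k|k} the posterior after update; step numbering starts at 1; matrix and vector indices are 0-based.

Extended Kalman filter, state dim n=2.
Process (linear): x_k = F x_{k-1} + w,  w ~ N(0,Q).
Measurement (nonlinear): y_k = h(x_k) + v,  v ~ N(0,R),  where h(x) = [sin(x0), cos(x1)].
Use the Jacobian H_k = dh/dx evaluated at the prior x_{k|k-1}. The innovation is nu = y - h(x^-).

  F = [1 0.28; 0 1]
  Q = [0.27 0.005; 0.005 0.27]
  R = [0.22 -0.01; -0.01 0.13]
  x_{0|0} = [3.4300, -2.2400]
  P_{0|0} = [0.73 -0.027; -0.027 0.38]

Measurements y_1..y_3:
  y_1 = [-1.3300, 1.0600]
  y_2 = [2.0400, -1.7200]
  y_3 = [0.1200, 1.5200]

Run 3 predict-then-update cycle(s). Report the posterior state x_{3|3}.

x_post = [0.7291, -1.6647]

step 1: x^-=[2.8028, -2.2400]  P^-=[1.0147 0.0844; 0.0844 0.6500]  H_jac=[-0.9432 0.0000; 0.0000 0.7843]  S=[1.1226 -0.0724; -0.0724 0.5298]  K=[-0.8519 0.0085; -0.0089 0.9610]  nu=[-1.6623, 1.6804]  x^+=[4.2332, -0.6104]  P^+=[0.1988 0.0123; 0.0123 0.1594]
step 2: x^-=[4.0623, -0.6104]  P^-=[0.4882 0.0619; 0.0619 0.4294]  H_jac=[-0.6052 0.0000; 0.0000 0.5732]  S=[0.3988 -0.0315; -0.0315 0.2711]  K=[-0.7373 0.0453; -0.0225 0.9053]  nu=[2.8360, -2.5394]  x^+=[1.8564, -2.9732]  P^+=[0.2687 0.0231; 0.0231 0.2057]
step 3: x^-=[1.0239, -2.9732]  P^-=[0.5678 0.0857; 0.0857 0.4757]  H_jac=[0.5200 0.0000; 0.0000 0.1676]  S=[0.3735 -0.0025; -0.0025 0.1434]  K=[0.7912 0.1142; 0.1231 0.5583]  nu=[-0.7342, 2.5059]  x^+=[0.7291, -1.6647]  P^+=[0.3325 0.0414; 0.0414 0.4257]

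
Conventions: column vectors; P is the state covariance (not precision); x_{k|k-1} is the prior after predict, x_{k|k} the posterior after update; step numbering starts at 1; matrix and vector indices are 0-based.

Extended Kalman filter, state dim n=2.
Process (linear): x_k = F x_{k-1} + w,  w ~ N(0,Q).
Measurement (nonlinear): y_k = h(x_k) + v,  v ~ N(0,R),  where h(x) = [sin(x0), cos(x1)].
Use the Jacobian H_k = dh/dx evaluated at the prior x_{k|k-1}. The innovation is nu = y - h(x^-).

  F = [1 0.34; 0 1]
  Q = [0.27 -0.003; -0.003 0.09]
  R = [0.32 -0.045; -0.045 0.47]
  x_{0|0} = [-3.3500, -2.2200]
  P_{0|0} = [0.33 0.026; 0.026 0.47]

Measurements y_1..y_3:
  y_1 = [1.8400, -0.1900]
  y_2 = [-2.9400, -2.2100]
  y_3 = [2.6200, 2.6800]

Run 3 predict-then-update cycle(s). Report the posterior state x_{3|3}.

step 1: x^-=[-4.1048, -2.2200]  P^-=[0.6720 0.1828; 0.1828 0.5600]  H_jac=[-0.5709 0.0000; 0.0000 0.7966]  S=[0.5390 -0.1281; -0.1281 0.8253]  K=[-0.6955 0.0685; -0.0676 0.5300]  nu=[1.0190, 0.4146]  x^+=[-4.7851, -2.0692]  P^+=[0.3952 0.0797; 0.0797 0.3165]
step 2: x^-=[-5.4886, -2.0692]  P^-=[0.7560 0.1843; 0.1843 0.4065]  H_jac=[0.7006 0.0000; 0.0000 0.8783]  S=[0.6911 0.0684; 0.0684 0.7836]  K=[0.7525 0.1409; 0.1430 0.4432]  nu=[-3.6536, -1.7320]  x^+=[-8.4818, -3.3591]  P^+=[0.3346 0.0368; 0.0368 0.2298]
step 3: x^-=[-9.6239, -3.3591]  P^-=[0.6563 0.1120; 0.1120 0.3198]  H_jac=[-0.9802 0.0000; 0.0000 -0.2158]  S=[0.9506 -0.0213; -0.0213 0.4849]  K=[-0.6785 -0.0797; -0.1188 -0.1476]  nu=[2.4221, 3.6564]  x^+=[-11.5587, -4.1864]  P^+=[0.2178 0.0320; 0.0320 0.2966]

x_post = [-11.5587, -4.1864]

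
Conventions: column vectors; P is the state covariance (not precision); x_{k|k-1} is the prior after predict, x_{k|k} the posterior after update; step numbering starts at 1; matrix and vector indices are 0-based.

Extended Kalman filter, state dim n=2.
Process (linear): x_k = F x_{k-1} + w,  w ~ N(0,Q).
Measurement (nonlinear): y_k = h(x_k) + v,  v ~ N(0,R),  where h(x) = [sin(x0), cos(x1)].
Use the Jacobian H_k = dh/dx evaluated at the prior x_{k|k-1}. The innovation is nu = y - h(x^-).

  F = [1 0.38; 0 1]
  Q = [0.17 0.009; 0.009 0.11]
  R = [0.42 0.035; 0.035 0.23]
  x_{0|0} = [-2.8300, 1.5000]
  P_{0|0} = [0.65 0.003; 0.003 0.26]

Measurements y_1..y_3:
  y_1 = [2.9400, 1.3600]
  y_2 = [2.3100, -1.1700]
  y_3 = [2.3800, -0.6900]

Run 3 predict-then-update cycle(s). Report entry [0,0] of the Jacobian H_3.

step 1: x^-=[-2.2600, 1.5000]  P^-=[0.8598 0.1108; 0.1108 0.3700]  H_jac=[-0.6359 0.0000; 0.0000 -0.9975]  S=[0.7677 0.1053; 0.1053 0.5981]  K=[-0.7039 -0.0609; -0.0073 -0.6157]  nu=[3.7118, 1.2893]  x^+=[-4.9511, 0.6789]  P^+=[0.4682 0.0387; 0.0387 0.1422]
step 2: x^-=[-4.6931, 0.6789]  P^-=[0.6882 0.1018; 0.1018 0.2522]  H_jac=[-0.0193 0.0000; 0.0000 -0.6280]  S=[0.4203 0.0362; 0.0362 0.3295]  K=[-0.0150 -0.1924; 0.0371 -0.4848]  nu=[1.3102, -1.9483]  x^+=[-4.3380, 1.6722]  P^+=[0.6757 0.0713; 0.0713 0.1755]
step 3: x^-=[-3.7026, 1.6722]  P^-=[0.9252 0.1470; 0.1470 0.2855]  H_jac=[-0.8467 0.0000; 0.0000 -0.9949]  S=[1.0834 0.1588; 0.1588 0.5126]  K=[-0.7137 -0.0641; -0.0352 -0.5432]  nu=[1.8480, -0.5888]  x^+=[-4.9838, 1.9269]  P^+=[0.3567 0.0399; 0.0399 0.1268]

H_jac[0,0] = -0.8467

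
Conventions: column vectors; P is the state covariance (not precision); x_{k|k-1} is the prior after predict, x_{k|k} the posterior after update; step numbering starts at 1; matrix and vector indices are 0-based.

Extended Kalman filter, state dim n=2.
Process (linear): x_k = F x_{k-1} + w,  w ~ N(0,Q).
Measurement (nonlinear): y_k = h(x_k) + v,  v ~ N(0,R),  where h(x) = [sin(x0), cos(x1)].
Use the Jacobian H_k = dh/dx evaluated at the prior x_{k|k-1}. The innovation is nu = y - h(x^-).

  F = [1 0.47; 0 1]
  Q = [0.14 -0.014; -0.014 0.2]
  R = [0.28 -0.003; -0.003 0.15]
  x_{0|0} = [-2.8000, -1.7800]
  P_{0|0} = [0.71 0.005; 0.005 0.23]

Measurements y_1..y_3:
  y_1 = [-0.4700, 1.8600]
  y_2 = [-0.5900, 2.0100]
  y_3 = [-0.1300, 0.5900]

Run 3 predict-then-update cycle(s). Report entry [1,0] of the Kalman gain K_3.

K[1,0] = -0.1835

step 1: x^-=[-3.6366, -1.7800]  P^-=[0.9055 0.0991; 0.0991 0.4300]  H_jac=[-0.8800 0.0000; 0.0000 0.9782]  S=[0.9812 -0.0883; -0.0883 0.5615]  K=[-0.8080 0.0456; -0.0218 0.7457]  nu=[-0.9450, 2.0677]  x^+=[-2.7788, -0.2175]  P^+=[0.2573 0.0095; 0.0095 0.1144]
step 2: x^-=[-2.8810, -0.2175]  P^-=[0.4314 0.0492; 0.0492 0.3144]  H_jac=[-0.9662 0.0000; 0.0000 0.2158]  S=[0.6828 -0.0133; -0.0133 0.1646]  K=[-0.6102 0.0154; -0.0618 0.4071]  nu=[-0.3323, 1.0336]  x^+=[-2.6623, 0.2238]  P^+=[0.1769 0.0192; 0.0192 0.2839]
step 3: x^-=[-2.5571, 0.2238]  P^-=[0.3976 0.1386; 0.1386 0.4839]  H_jac=[-0.8340 0.0000; 0.0000 -0.2219]  S=[0.5566 0.0227; 0.0227 0.1738]  K=[-0.5918 -0.0998; -0.1835 -0.5938]  nu=[0.4218, -0.3851]  x^+=[-2.7683, 0.3751]  P^+=[0.1983 0.0595; 0.0595 0.3989]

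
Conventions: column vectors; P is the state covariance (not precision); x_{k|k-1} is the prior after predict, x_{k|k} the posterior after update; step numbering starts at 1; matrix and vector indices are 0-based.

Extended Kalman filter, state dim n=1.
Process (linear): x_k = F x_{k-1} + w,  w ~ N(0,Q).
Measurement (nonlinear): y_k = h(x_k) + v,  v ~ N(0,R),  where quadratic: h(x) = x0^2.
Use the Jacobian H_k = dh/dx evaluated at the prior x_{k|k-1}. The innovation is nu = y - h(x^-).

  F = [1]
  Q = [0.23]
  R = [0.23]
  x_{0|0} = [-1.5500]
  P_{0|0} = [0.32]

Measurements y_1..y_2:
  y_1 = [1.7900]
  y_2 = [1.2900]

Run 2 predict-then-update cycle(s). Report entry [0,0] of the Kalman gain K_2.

K[0,0] = -0.3273

step 1: x^-=[-1.5500]  P^-=[0.5500]  H_jac=[-3.1000]  S=[5.5155]  K=[-0.3091]  nu=[-0.6125]  x^+=[-1.3607]  P^+=[0.0229]
step 2: x^-=[-1.3607]  P^-=[0.2529]  H_jac=[-2.7213]  S=[2.1031]  K=[-0.3273]  nu=[-0.5614]  x^+=[-1.1769]  P^+=[0.0277]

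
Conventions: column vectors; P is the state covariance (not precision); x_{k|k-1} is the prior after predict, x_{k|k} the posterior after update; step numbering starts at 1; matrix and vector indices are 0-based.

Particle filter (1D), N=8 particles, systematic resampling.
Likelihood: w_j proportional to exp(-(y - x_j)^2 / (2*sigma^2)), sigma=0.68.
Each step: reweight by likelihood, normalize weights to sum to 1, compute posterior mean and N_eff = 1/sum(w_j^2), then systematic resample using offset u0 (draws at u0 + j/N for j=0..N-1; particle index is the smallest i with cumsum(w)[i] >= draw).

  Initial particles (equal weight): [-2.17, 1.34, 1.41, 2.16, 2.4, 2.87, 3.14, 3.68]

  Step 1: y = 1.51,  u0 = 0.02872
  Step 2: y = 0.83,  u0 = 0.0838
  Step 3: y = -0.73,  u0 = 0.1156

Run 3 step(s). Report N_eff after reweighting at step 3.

N_eff = 6.8671

step 1: w=[0.0000, 0.3015, 0.3078, 0.1970, 0.1321, 0.0421, 0.0176, 0.0019]  mean=1.7637  Neff=4.0987  idx=[1, 1, 1, 2, 2, 3, 3, 4]
step 2: w=[0.1878, 0.1878, 0.1878, 0.1729, 0.1729, 0.0367, 0.0367, 0.0173]  mean=1.4428  Neff=5.9313  idx=[0, 1, 1, 2, 3, 3, 4, 6]
step 3: w=[0.1615, 0.1615, 0.1615, 0.1615, 0.1174, 0.1174, 0.1174, 0.0020]  mean=1.3663  Neff=6.8671  idx=[0, 1, 2, 3, 3, 4, 5, 6]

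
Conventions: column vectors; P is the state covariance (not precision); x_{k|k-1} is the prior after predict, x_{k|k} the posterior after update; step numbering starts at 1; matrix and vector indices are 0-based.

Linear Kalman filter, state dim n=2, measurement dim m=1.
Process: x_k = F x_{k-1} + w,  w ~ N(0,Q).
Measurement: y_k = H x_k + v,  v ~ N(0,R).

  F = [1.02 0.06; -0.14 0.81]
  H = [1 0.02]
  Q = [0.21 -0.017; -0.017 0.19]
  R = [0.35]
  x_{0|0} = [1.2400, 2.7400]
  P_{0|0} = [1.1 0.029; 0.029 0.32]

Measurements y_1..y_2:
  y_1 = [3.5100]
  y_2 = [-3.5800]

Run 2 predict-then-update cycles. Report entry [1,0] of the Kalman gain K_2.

step 1: x^-=[1.4292, 2.0458]  P^-=[1.3591 -0.1348; -0.1348 0.4149]  S=[1.7039]  K=[0.7961; -0.0742]  nu=[2.0399]  x^+=[3.0531, 1.8943]  P^+=[0.2793 -0.0341; -0.0341 0.4055]
step 2: x^-=[3.2278, 1.1070]  P^-=[0.4979 -0.0651; -0.0651 0.4693]  S=[0.8455]  K=[0.5873; -0.0659]  nu=[-6.8300]  x^+=[-0.7837, 1.5567]  P^+=[0.2062 -0.0324; -0.0324 0.4656]

K[1,0] = -0.0659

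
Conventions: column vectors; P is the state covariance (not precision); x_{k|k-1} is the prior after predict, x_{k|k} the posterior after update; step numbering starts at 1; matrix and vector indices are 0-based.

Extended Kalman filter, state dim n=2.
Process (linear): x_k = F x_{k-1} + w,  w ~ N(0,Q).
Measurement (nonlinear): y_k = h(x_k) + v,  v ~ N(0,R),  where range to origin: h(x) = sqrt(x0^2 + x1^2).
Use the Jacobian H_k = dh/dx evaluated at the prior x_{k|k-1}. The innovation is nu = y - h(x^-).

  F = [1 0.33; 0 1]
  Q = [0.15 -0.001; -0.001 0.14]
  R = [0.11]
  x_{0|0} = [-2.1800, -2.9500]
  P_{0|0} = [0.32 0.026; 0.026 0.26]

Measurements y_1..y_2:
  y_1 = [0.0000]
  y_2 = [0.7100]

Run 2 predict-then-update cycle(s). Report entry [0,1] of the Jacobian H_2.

H_jac[0,1] = -0.8033

step 1: x^-=[-3.1535, -2.9500]  P^-=[0.5155 0.1108; 0.1108 0.4000]  H_jac=[-0.7303 -0.6832]  S=[0.6821]  K=[-0.6628; -0.5192]  nu=[-4.3182]  x^+=[-0.2913, -0.7079]  P^+=[0.2158 -0.1240; -0.1240 0.2161]
step 2: x^-=[-0.5249, -0.7079]  P^-=[0.3075 -0.0536; -0.0536 0.3561]  H_jac=[-0.5956 -0.8033]  S=[0.3975]  K=[-0.3524; -0.6392]  nu=[-0.1713]  x^+=[-0.4646, -0.5984]  P^+=[0.2582 -0.1432; -0.1432 0.1937]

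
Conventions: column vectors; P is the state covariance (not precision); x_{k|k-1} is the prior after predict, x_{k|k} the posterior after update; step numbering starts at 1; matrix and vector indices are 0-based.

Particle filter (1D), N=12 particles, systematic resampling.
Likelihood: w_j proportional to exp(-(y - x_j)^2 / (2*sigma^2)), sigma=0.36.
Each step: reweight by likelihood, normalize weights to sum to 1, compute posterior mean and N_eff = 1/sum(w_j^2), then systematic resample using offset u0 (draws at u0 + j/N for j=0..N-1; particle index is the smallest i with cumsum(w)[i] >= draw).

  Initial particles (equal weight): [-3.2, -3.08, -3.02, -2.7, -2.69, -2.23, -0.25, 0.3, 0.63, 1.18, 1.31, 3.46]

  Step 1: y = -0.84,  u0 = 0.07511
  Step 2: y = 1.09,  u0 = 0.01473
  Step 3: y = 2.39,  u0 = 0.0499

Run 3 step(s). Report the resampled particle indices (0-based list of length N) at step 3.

resampled_idx = [2, 3, 4, 4, 5, 6, 7, 8, 9, 9, 10, 11]

step 1: w=[0.0000, 0.0000, 0.0000, 0.0000, 0.0000, 0.0022, 0.9722, 0.0247, 0.0009, 0.0000, 0.0000, 0.0000]  mean=-0.2399  Neff=1.0573  idx=[6, 6, 6, 6, 6, 6, 6, 6, 6, 6, 6, 7]
step 2: w=[0.0097, 0.0097, 0.0097, 0.0097, 0.0097, 0.0097, 0.0097, 0.0097, 0.0097, 0.0097, 0.0097, 0.8930]  mean=0.2412  Neff=1.2524  idx=[1, 10, 11, 11, 11, 11, 11, 11, 11, 11, 11, 11]
step 3: w=[0.0000, 0.0000, 0.1000, 0.1000, 0.1000, 0.1000, 0.1000, 0.1000, 0.1000, 0.1000, 0.1000, 0.1000]  mean=0.3000  Neff=10.0002  idx=[2, 3, 4, 4, 5, 6, 7, 8, 9, 9, 10, 11]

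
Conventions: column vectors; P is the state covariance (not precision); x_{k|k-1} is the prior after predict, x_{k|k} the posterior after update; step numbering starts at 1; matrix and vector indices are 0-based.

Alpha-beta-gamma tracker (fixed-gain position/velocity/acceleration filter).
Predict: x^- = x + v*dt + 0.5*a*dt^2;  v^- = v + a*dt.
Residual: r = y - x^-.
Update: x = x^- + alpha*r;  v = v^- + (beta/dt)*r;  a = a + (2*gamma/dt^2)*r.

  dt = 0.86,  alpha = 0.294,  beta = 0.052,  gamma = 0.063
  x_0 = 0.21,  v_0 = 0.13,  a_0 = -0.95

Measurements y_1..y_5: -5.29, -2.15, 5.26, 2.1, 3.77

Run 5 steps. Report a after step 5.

step 1: x_pred=-0.0295  r=-5.2605  x^+=-1.5761  v^+=-1.0051  a^+=-1.8462
step 2: x_pred=-3.1232  r=0.9732  x^+=-2.8371  v^+=-2.5340  a^+=-1.6804
step 3: x_pred=-5.6377  r=10.8977  x^+=-2.4338  v^+=-3.3202  a^+=0.1762
step 4: x_pred=-5.2240  r=7.3240  x^+=-3.0707  v^+=-2.7258  a^+=1.4239
step 5: x_pred=-4.8884  r=8.6584  x^+=-2.3428  v^+=-0.9778  a^+=2.8989

a_post = 2.8989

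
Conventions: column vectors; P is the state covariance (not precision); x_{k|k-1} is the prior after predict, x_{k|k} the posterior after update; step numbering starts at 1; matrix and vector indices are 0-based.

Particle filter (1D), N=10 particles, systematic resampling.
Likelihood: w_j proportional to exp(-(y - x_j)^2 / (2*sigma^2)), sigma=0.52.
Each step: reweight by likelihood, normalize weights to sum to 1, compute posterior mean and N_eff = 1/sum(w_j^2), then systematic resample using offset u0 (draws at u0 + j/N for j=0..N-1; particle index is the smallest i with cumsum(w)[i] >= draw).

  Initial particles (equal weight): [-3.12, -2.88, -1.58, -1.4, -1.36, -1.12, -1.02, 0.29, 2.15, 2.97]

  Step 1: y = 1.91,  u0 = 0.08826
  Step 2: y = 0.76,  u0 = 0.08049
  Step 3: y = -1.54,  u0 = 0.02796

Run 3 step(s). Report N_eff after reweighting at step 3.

step 1: w=[0.0000, 0.0000, 0.0000, 0.0000, 0.0000, 0.0000, 0.0000, 0.0076, 0.8711, 0.1213]  mean=2.2354  Neff=1.2927  idx=[8, 8, 8, 8, 8, 8, 8, 8, 9, 9]
step 2: w=[0.1249, 0.1249, 0.1249, 0.1249, 0.1249, 0.1249, 0.1249, 0.1249, 0.0005, 0.0005]  mean=2.1509  Neff=8.0170  idx=[0, 1, 2, 3, 3, 4, 5, 6, 7, 7]
step 3: w=[0.1000, 0.1000, 0.1000, 0.1000, 0.1000, 0.1000, 0.1000, 0.1000, 0.1000, 0.1000]  mean=2.1500  Neff=10.0000  idx=[0, 1, 2, 3, 4, 5, 6, 7, 8, 9]

N_eff = 10.0000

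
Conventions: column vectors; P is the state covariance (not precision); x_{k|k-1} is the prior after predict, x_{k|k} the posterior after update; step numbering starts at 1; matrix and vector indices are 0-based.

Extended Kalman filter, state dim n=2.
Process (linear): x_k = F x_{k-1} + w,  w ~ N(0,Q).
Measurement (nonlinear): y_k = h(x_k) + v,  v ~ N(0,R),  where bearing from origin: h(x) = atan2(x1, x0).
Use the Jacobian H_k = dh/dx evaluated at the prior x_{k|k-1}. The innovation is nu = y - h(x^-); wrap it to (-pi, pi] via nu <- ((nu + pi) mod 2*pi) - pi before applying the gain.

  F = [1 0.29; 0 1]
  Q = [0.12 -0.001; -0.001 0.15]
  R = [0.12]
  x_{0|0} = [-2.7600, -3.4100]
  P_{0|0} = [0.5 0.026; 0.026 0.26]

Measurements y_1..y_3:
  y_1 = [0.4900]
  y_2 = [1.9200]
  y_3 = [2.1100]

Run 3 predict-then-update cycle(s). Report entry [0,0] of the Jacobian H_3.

H_jac[0,0] = 0.0755

step 1: x^-=[-3.7489, -3.4100]  P^-=[0.6569 0.1004; 0.1004 0.4100]  H_jac=[0.1328 -0.1460]  S=[0.1364]  K=[0.5319; -0.3410]  nu=[2.8935]  x^+=[-2.2097, -4.3966]  P^+=[0.6183 0.1251; 0.1251 0.3941]
step 2: x^-=[-3.4847, -4.3966]  P^-=[0.8441 0.2384; 0.2384 0.5441]  H_jac=[0.1397 -0.1107]  S=[0.1358]  K=[0.6740; -0.1984]  nu=[-2.1222]  x^+=[-4.9151, -3.9755]  P^+=[0.7824 0.2566; 0.2566 0.5388]
step 3: x^-=[-6.0680, -3.9755]  P^-=[1.0965 0.4119; 0.4119 0.6888]  H_jac=[0.0755 -0.1153]  S=[0.1282]  K=[0.2756; -0.3767]  nu=[-1.6116]  x^+=[-6.5123, -3.3684]  P^+=[1.0868 0.4252; 0.4252 0.6706]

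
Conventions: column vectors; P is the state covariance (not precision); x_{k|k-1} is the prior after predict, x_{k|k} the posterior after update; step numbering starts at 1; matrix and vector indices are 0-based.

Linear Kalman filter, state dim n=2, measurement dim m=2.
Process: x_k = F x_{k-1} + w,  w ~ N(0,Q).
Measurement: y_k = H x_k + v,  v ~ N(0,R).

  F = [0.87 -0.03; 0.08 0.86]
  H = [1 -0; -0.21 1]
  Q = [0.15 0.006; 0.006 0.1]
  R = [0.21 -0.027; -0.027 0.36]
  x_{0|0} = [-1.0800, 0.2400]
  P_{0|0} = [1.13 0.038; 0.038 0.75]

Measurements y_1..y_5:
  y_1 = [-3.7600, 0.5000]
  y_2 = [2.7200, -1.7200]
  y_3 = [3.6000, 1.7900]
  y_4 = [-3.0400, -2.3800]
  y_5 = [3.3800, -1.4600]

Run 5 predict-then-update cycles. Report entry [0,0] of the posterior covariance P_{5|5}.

P_post[0,0] = 0.1106

step 1: x^-=[-0.9468, 0.1200]  P^-=[1.0040 0.0936; 0.0936 0.6672]  S=[1.2140 -0.1442; -0.1442 1.0321]  K=[0.8273 0.0020; 0.1542 0.6489]  nu=[-2.8132, 0.1812]  x^+=[-3.2737, -0.1963]  P^+=[0.1737 0.0149; 0.0149 0.2326]
step 2: x^-=[-2.8422, -0.4307]  P^-=[0.2809 0.0232; 0.0232 0.2752]  S=[0.4909 -0.0628; -0.0628 0.6378]  K=[0.5722 0.0002; 0.1027 0.4339]  nu=[5.5622, -1.8862]  x^+=[0.3402, -0.6777]  P^+=[0.1202 0.0099; 0.0099 0.1555]
step 3: x^-=[0.3163, -0.5556]  P^-=[0.2406 0.0177; 0.0177 0.2171]  S=[0.4506 -0.0598; -0.0598 0.5803]  K=[0.5337 -0.0015; 0.0893 0.3770]  nu=[3.2837, 2.4120]  x^+=[2.0652, 0.6470]  P^+=[0.1121 0.0086; 0.0086 0.1351]
step 4: x^-=[1.7773, 0.7216]  P^-=[0.2345 0.0167; 0.0167 0.2018]  S=[0.4445 -0.0595; -0.0595 0.5651]  K=[0.5273 -0.0020; 0.0858 0.3599]  nu=[-4.8173, -2.7284]  x^+=[-0.7575, -0.6738]  P^+=[0.1108 0.0083; 0.0083 0.1290]
step 5: x^-=[-0.6388, -0.6401]  P^-=[0.2335 0.0166; 0.0166 0.1973]  S=[0.4435 -0.0595; -0.0595 0.5606]  K=[0.5263 -0.0021; 0.0849 0.3547]  nu=[4.0188, -0.9541]  x^+=[1.4781, -0.6372]  P^+=[0.1106 0.0083; 0.0083 0.1271]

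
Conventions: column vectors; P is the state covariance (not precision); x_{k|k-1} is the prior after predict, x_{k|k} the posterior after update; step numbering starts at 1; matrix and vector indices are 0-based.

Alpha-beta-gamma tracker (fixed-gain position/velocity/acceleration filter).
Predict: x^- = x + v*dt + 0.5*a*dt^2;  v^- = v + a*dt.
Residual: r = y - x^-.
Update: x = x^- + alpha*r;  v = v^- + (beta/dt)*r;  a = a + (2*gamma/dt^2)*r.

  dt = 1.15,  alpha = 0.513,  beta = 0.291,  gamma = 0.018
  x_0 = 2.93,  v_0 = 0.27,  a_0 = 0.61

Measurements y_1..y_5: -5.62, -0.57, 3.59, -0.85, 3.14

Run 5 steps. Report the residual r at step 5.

step 1: x_pred=3.6439  r=-9.2639  x^+=-1.1085  v^+=-1.3727  a^+=0.3578
step 2: x_pred=-2.4504  r=1.8804  x^+=-1.4858  v^+=-0.4853  a^+=0.4090
step 3: x_pred=-1.7734  r=5.3634  x^+=0.9780  v^+=1.3422  a^+=0.5550
step 4: x_pred=2.8886  r=-3.7386  x^+=0.9707  v^+=1.0345  a^+=0.4532
step 5: x_pred=2.4600  r=0.6800  x^+=2.8089  v^+=1.7278  a^+=0.4718

resid = 0.6800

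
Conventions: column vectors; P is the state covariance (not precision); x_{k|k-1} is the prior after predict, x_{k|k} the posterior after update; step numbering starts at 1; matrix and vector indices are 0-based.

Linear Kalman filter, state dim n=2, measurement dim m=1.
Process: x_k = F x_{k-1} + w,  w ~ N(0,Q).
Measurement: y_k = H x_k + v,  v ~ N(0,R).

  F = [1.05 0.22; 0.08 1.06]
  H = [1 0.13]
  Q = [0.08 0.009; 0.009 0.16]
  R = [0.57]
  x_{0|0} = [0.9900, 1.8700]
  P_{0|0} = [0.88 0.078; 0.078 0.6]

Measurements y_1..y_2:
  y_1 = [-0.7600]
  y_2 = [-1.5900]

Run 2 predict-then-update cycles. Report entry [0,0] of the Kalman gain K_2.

step 1: x^-=[1.4509, 2.0614]  P^-=[1.1153 0.3110; 0.3110 0.8530]  S=[1.7806]  K=[0.6491; 0.2370]  nu=[-2.4789]  x^+=[-0.1581, 1.4740]  P^+=[0.3651 0.0372; 0.0372 0.7530]
step 2: x^-=[0.1583, 1.5498]  P^-=[0.5362 0.2573; 0.2573 1.0148]  S=[1.1902]  K=[0.4786; 0.3270]  nu=[-1.9498]  x^+=[-0.7748, 0.9122]  P^+=[0.2636 0.0710; 0.0710 0.8875]

K[0,0] = 0.4786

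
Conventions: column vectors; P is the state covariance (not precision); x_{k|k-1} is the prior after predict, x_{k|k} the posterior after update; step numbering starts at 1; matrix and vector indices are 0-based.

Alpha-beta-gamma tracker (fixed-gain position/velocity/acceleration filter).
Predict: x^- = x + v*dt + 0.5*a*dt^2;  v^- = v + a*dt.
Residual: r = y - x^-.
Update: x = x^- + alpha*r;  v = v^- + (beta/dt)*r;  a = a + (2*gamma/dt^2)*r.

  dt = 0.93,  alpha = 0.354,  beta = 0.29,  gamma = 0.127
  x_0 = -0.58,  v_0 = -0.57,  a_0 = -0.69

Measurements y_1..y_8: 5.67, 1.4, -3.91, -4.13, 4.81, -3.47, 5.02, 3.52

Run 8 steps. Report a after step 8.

a_post = 4.2061

step 1: x_pred=-1.4085  r=7.0785  x^+=1.0973  v^+=0.9956  a^+=1.3888
step 2: x_pred=2.6238  r=-1.2238  x^+=2.1905  v^+=1.9055  a^+=1.0294
step 3: x_pred=4.4079  r=-8.3179  x^+=1.4633  v^+=0.2691  a^+=-1.4134
step 4: x_pred=1.1024  r=-5.2324  x^+=-0.7499  v^+=-2.6769  a^+=-2.9500
step 5: x_pred=-4.5151  r=9.3251  x^+=-1.2140  v^+=-2.5126  a^+=-0.2114
step 6: x_pred=-3.6421  r=0.1721  x^+=-3.5812  v^+=-2.6555  a^+=-0.1609
step 7: x_pred=-6.1204  r=11.1404  x^+=-2.1767  v^+=0.6687  a^+=3.1108
step 8: x_pred=-0.2095  r=3.7295  x^+=1.1107  v^+=4.7247  a^+=4.2061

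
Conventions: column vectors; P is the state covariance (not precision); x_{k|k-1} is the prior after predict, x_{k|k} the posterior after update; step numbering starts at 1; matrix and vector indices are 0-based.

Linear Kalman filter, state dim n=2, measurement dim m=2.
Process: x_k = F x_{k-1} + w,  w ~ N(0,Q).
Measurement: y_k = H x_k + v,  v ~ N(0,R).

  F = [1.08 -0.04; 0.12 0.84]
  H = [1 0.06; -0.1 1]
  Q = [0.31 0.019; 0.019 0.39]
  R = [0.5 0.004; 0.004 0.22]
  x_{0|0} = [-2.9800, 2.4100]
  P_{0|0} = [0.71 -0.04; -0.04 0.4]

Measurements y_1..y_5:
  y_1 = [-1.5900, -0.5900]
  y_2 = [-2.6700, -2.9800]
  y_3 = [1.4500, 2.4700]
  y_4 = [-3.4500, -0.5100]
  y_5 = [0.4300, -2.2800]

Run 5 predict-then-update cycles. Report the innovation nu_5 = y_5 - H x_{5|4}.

step 1: x^-=[-3.3148, 1.6668]  P^-=[1.1422 0.0615; 0.0615 0.6744]  S=[1.6520 -0.0086; -0.0086 0.8935]  K=[0.6934 -0.0523; 0.0656 0.7485]  nu=[1.6248, -2.5883]  x^+=[-2.0528, -0.1639]  P^+=[0.3449 0.0258; 0.0258 0.1675]
step 2: x^-=[-2.2105, -0.3840]  P^-=[0.7104 0.0813; 0.0813 0.5184]  S=[1.2220 0.0449; 0.0449 0.7292]  K=[0.5861 -0.0220; 0.0664 0.6956]  nu=[-0.4365, -2.8170]  x^+=[-2.4044, -2.3726]  P^+=[0.2914 0.0266; 0.0266 0.1560]
step 3: x^-=[-2.5018, -2.2815]  P^-=[0.6478 0.0756; 0.0756 0.5096]  S=[1.1587 0.0449; 0.0449 0.7210]  K=[0.5638 -0.0202; 0.0648 0.6923]  nu=[4.0887, 4.5013]  x^+=[-0.2875, 1.0997]  P^+=[0.2803 0.0258; 0.0258 0.1552]
step 4: x^-=[-0.3544, 0.8892]  P^-=[0.6349 0.0734; 0.0734 0.5087]  S=[1.1455 0.0440; 0.0440 0.7204]  K=[0.5589 -0.0204; 0.0642 0.6921]  nu=[-3.1489, -1.4347]  x^+=[-2.0851, -0.3057]  P^+=[0.2778 0.0255; 0.0255 0.1551]
step 5: x^-=[-2.2396, -0.5070]  P^-=[0.6321 0.0728; 0.0728 0.5086]  S=[1.1427 0.0437; 0.0437 0.7203]  K=[0.5578 -0.0205; 0.0640 0.6920]  nu=[2.7001, -1.9970]  x^+=[-0.6927, -1.7162]  P^+=[0.2773 0.0255; 0.0255 0.1550]

innov = [2.7001, -1.9970]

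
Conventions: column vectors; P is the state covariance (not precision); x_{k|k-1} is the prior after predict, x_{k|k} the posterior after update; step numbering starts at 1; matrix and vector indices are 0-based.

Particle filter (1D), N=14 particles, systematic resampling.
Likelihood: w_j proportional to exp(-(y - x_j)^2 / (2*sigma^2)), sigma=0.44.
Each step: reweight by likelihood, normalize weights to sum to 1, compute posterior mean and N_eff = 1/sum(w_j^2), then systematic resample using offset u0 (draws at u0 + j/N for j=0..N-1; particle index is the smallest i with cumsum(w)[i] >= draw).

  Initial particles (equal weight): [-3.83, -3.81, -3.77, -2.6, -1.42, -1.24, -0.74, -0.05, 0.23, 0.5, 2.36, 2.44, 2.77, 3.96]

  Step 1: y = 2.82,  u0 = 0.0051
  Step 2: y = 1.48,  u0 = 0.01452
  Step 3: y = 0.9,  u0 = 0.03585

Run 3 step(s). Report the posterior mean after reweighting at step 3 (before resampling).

post_mean = 2.3812

step 1: w=[0.0000, 0.0000, 0.0000, 0.0000, 0.0000, 0.0000, 0.0000, 0.0000, 0.0000, 0.0000, 0.2522, 0.2999, 0.4327, 0.0152]  mean=2.5857  Neff=2.9324  idx=[10, 10, 10, 10, 11, 11, 11, 11, 12, 12, 12, 12, 12, 12]
step 2: w=[0.1363, 0.1363, 0.1363, 0.1363, 0.0932, 0.0932, 0.0932, 0.0932, 0.0137, 0.0137, 0.0137, 0.0137, 0.0137, 0.0137]  mean=2.4235  Neff=9.0791  idx=[0, 0, 1, 1, 2, 2, 3, 3, 4, 5, 5, 6, 7, 9]
step 3: w=[0.0933, 0.0933, 0.0933, 0.0933, 0.0933, 0.0933, 0.0933, 0.0933, 0.0502, 0.0502, 0.0502, 0.0502, 0.0502, 0.0027]  mean=2.3812  Neff=12.1620  idx=[0, 1, 1, 2, 3, 4, 4, 5, 6, 7, 8, 9, 10, 12]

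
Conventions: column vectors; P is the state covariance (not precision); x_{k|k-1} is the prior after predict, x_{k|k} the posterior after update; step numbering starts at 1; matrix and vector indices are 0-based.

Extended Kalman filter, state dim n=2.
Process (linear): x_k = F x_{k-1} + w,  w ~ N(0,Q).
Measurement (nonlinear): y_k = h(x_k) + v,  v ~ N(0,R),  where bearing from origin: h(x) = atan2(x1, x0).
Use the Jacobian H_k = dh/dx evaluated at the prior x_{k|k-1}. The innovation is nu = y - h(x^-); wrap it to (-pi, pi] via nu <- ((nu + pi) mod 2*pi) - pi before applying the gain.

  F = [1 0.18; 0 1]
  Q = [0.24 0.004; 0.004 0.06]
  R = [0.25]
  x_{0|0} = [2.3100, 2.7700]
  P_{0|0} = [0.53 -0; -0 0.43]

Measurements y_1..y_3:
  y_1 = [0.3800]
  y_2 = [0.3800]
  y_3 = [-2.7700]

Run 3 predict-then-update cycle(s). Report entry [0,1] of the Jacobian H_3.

step 1: x^-=[2.8086, 2.7700]  P^-=[0.7839 0.0814; 0.0814 0.4900]  H_jac=[-0.1780 0.1805]  S=[0.2856]  K=[-0.4372; 0.2590]  nu=[-0.3985]  x^+=[2.9828, 2.6668]  P^+=[0.7293 0.1137; 0.1137 0.4709]
step 2: x^-=[3.4628, 2.6668]  P^-=[1.0255 0.2025; 0.2025 0.5309]  H_jac=[-0.1396 0.1813]  S=[0.2772]  K=[-0.3841; 0.2452]  nu=[-0.2763]  x^+=[3.5690, 2.5991]  P^+=[0.9847 0.2286; 0.2286 0.5142]
step 3: x^-=[4.0368, 2.5991]  P^-=[1.3236 0.3251; 0.3251 0.5742]  H_jac=[-0.1128 0.1751]  S=[0.2716]  K=[-0.3398; 0.2353]  nu=[2.9411]  x^+=[3.0372, 3.2910]  P^+=[1.2922 0.3469; 0.3469 0.5592]

H_jac[0,1] = 0.1751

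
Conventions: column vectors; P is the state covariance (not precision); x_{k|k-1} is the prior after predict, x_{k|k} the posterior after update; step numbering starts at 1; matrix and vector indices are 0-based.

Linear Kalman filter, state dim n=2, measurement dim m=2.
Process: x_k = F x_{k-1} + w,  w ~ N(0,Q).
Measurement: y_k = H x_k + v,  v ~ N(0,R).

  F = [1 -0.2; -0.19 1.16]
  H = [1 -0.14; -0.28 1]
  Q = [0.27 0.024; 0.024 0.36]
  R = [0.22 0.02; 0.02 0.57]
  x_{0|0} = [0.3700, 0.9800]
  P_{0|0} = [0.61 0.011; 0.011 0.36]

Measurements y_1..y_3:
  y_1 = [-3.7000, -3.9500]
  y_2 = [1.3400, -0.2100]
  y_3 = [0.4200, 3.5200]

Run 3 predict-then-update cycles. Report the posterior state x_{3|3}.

step 1: x^-=[0.1740, 1.0665]  P^-=[0.8900 -0.1622; -0.1622 0.8616]  S=[1.1723 -0.5184; -0.5184 1.5922]  K=[0.7760 -0.0057; 0.0124 0.5737]  nu=[-3.7247, -4.9678]  x^+=[-2.6879, -1.8297]  P^+=[0.1794 0.0625; 0.0625 0.3447]
step 2: x^-=[-2.3220, -1.6118]  P^-=[0.4382 -0.0152; -0.0152 0.8028]  S=[0.6782 -0.2309; -0.2309 1.4157]  K=[0.6523 0.0090; 0.0063 0.5711]  nu=[3.4363, 0.7516]  x^+=[-0.0737, -1.1610]  P^+=[0.1522 0.0608; 0.0608 0.3427]
step 3: x^-=[0.1585, -1.3327]  P^-=[0.4116 -0.0116; -0.0116 0.7998]  S=[0.6505 -0.2193; -0.2193 1.4086]  K=[0.6384 0.0093; 0.0023 0.5705]  nu=[0.0749, 4.8971]  x^+=[0.2520, 1.4612]  P^+=[0.1490 0.0598; 0.0598 0.3420]

x_post = [0.2520, 1.4612]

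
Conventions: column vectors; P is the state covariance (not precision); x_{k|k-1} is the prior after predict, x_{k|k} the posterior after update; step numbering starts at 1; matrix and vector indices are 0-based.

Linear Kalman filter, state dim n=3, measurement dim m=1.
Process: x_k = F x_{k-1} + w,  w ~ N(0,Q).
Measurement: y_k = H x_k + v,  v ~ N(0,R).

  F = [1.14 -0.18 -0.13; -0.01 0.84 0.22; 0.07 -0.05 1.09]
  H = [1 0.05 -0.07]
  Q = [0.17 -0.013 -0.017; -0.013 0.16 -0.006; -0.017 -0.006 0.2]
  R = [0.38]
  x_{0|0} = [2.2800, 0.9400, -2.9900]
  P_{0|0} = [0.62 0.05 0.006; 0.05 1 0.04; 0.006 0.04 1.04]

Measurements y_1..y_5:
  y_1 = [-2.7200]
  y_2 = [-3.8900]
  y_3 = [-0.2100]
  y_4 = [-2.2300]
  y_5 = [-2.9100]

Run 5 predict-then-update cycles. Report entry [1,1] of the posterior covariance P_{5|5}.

step 1: x^-=[2.8187, 0.1090, -3.1465]  P^-=[1.0053 -0.1575 -0.1096; -0.1575 0.9299 0.2401; -0.1096 0.2401 1.4374]  S=[1.3926]  K=[0.7218; -0.0918; -0.1423]  nu=[-5.7644]  x^+=[-1.3418, 0.6380, -2.3262]  P^+=[0.2799 -0.0652 0.0335; -0.0652 0.9182 0.2219; 0.0335 0.2219 1.4092]
step 2: x^-=[-1.3421, 0.0376, -2.6614]  P^-=[0.6145 -0.2825 -0.1824; -0.2825 0.9591 0.4902; -0.1824 0.4902 1.8593]  S=[0.9999]  K=[0.6132; -0.2689; -0.2880]  nu=[-2.7361]  x^+=[-3.0199, 0.7733, -1.8733]  P^+=[0.2385 -0.1176 -0.0057; -0.1176 0.8868 0.4128; -0.0057 0.4128 1.7763]
step 3: x^-=[-3.3384, 0.2677, -2.2920]  P^-=[0.6080 -0.3763 -0.3189; -0.3763 1.0263 0.7489; -0.3189 0.7489 2.2688]  S=[1.0035]  K=[0.6094; -0.3761; -0.4387]  nu=[2.9546]  x^+=[-1.5379, -0.8437, -3.5883]  P^+=[0.2353 -0.1463 -0.0506; -0.1463 0.8843 0.5833; -0.0506 0.5833 2.0756]
step 4: x^-=[-1.1348, -1.4827, -3.9767]  P^-=[0.6419 -0.4487 -0.4473; -0.4487 1.1027 0.9732; -0.4473 0.9732 2.5991]  S=[1.0484]  K=[0.6208; -0.4404; -0.5538]  nu=[-1.2994]  x^+=[-1.9415, -0.9105, -3.2571]  P^+=[0.2379 -0.1621 -0.0869; -0.1621 0.8994 0.7176; -0.0869 0.7176 2.2776]
step 5: x^-=[-1.6260, -1.4620, -3.6406]  P^-=[0.6727 -0.5010 -0.5447; -0.5010 1.1732 1.1413; -0.5447 1.1413 2.8191]  S=[1.0876]  K=[0.6305; -0.4802; -0.6298]  nu=[-1.4658]  x^+=[-2.5502, -0.7581, -2.7175]  P^+=[0.2403 -0.1717 -0.1128; -0.1717 0.9224 0.8124; -0.1128 0.8124 2.3878]

P_post[1,1] = 0.9224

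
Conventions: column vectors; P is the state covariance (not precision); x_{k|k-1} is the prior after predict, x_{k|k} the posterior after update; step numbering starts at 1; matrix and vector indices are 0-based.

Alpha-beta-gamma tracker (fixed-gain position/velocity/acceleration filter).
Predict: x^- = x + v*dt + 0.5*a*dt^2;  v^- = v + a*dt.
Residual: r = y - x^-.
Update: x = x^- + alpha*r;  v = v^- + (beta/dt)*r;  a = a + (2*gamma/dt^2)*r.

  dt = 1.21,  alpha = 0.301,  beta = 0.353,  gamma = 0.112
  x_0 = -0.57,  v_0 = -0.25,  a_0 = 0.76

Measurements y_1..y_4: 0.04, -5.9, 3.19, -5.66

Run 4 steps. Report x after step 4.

step 1: x_pred=-0.3161  r=0.3561  x^+=-0.2089  v^+=0.7735  a^+=0.8145
step 2: x_pred=1.3232  r=-7.2232  x^+=-0.8510  v^+=-0.3482  a^+=-0.2906
step 3: x_pred=-1.4851  r=4.6751  x^+=-0.0779  v^+=0.6640  a^+=0.4246
step 4: x_pred=1.0364  r=-6.6964  x^+=-0.9792  v^+=-0.7758  a^+=-0.5999

x_post = -0.9792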